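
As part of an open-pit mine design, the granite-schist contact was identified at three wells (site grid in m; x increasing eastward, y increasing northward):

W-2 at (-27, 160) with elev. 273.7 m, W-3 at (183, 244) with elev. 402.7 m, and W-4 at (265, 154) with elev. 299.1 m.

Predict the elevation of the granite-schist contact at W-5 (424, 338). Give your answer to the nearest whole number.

548 m

Let the plane be z = a·x + b·y + c.
W-3−W-2: 210a + 84b = 129;  W-4−W-2: 292a − 6b = 25.4.
Solving gives a = 0.11275, b = 1.25384.
Then c = 273.7 − a·-27 − b·160 = 76.13.
At (424, 338): z = 47.8 + 423.8 + 76.13 = 547.7 m.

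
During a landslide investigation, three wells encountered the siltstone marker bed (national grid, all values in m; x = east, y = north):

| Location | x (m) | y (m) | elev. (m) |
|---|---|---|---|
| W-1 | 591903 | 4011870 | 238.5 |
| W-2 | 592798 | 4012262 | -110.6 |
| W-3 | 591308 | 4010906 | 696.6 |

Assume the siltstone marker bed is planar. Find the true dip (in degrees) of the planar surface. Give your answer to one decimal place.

22.1°

Let the plane be z = a·x + b·y + c.
W-2−W-1: 895a + 392b = −349.1;  W-3−W-1: −595a − 964b = 458.1.
Solving gives a = −0.24932, b = −0.32132.
Gradient magnitude |∇z| = √(a² + b²) = √(0.06216 + 0.10325) = 0.40670.
True dip = arctan(0.40670) = 22.1°, dipping toward NE (azimuth ≈ 038°).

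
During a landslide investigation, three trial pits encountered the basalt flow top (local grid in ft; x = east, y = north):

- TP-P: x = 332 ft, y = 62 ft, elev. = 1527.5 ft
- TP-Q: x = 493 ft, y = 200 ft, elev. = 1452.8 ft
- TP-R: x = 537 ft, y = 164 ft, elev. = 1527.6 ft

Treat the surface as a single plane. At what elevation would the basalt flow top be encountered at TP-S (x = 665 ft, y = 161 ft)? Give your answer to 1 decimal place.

1613.8 ft

Two edge vectors: TP-P→TP-Q = (161, 138, -74.7), TP-P→TP-R = (205, 102, 0.1).
Normal n = (TP-P→TP-Q) × (TP-P→TP-R) = (7633.2, -15329.6, -11868).
So ∂z/∂x = −n_x/n_z = 0.64317 and ∂z/∂y = −n_y/n_z = −1.29168.
Intercept c from TP-P: 1527.5 − 213.53 + 80.08 = 1394.05.
At (665, 161): z = 427.7 − 208.0 + 1394.05 = 1613.8 ft.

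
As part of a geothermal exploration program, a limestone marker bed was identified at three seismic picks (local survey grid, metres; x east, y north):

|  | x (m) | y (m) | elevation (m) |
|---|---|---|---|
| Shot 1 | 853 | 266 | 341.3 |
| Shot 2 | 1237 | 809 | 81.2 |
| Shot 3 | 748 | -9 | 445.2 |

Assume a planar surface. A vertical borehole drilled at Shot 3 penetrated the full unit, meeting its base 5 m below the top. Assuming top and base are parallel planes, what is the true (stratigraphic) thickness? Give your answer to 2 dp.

Let the plane be z = a·x + b·y + c.
Shot 2−Shot 1: 384a + 543b = −260.1;  Shot 3−Shot 1: −105a − 275b = 103.9.
Solving gives a = −0.31100, b = −0.25907.
|∇z| = √(a²+b²) = 0.40477, so dip δ = arctan(0.40477) = 22.04°.
True thickness = vertical thickness × cos δ = 5 × cos 22.04° = 4.63 m.

4.63 m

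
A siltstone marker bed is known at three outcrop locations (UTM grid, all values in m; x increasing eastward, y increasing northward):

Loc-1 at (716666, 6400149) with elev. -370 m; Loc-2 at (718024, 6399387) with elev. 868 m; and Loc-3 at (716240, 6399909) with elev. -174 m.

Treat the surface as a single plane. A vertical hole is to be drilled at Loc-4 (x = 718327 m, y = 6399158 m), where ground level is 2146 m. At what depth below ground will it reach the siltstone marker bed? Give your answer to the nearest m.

930 m

Let the plane be z = a·x + b·y + c.
Loc-2−Loc-1: 1358a − 762b = 1238;  Loc-3−Loc-1: −426a − 240b = 196.
Solving gives a = 0.22714947, b = −1.21985698.
Then c = -370 − a·716666 − b·6400149 = 7644106.12.
At (718327, 6399158): z_contact = 163167.6 − 7806057.5 + 7644106.12 = 1216.2 m.
Depth below ground = 2146 − 1216.2 = 930 m.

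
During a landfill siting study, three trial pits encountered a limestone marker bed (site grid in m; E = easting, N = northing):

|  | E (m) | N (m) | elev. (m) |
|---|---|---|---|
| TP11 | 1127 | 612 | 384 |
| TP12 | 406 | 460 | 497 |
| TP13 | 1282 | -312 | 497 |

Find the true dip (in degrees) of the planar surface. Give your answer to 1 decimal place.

Let the plane be z = a·E + b·N + c.
TP12−TP11: −721a − 152b = 113;  TP13−TP11: 155a − 924b = 113.
Solving gives a = −0.12647, b = −0.14351.
Gradient magnitude |∇z| = √(a² + b²) = √(0.01600 + 0.02060) = 0.19129.
True dip = arctan(0.19129) = 10.8°, dipping toward NE (azimuth ≈ 041°).

10.8°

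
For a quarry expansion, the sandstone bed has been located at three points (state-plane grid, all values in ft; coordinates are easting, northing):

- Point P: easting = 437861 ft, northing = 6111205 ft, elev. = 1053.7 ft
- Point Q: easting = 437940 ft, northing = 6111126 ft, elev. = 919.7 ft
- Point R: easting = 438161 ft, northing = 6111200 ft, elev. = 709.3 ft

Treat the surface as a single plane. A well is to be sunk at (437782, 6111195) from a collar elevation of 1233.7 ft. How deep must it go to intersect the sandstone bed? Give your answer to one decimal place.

Let the plane be z = a·easting + b·northing + c.
Point Q−Point P: 79a − 79b = −134;  Point R−Point P: 300a − 5b = −344.4.
Solving gives a = −1.138708432, b = 0.557494100.
Then c = 1053.7 − a·437861 − b·6111205 = −2907311.02.
At (437782, 6111195): z_contact = −498506.05 + 3406955.16 − 2907311.02 = 1138.08 ft.
Depth below ground = 1233.7 − 1138.08 = 95.6 ft.

95.6 ft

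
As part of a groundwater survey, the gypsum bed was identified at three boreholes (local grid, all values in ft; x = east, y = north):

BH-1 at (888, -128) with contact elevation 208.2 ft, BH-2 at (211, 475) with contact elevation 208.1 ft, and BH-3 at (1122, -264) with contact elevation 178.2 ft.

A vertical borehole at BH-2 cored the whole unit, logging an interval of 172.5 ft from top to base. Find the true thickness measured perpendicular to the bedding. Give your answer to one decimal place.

150.8 ft

Let the plane be z = a·x + b·y + c.
BH-2−BH-1: −677a + 603b = −0.1;  BH-3−BH-1: 234a − 136b = −30.
Solving gives a = −0.36924, b = −0.41471.
|∇z| = √(a²+b²) = 0.55527, so dip δ = arctan(0.55527) = 29.04°.
True thickness = vertical thickness × cos δ = 172.5 × cos 29.04° = 150.8 ft.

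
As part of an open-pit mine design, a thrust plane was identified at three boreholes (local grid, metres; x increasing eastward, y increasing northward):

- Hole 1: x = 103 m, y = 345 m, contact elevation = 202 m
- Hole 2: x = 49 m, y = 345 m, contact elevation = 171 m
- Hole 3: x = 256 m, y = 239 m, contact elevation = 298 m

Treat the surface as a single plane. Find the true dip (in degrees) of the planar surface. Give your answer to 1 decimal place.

30.1°

Let the plane be z = a·x + b·y + c.
Hole 2−Hole 1: −54a + 0b = −31;  Hole 3−Hole 1: 153a − 106b = 96.
Solving gives a = 0.57407, b = −0.07704.
Gradient magnitude |∇z| = √(a² + b²) = √(0.32956 + 0.00594) = 0.57922.
True dip = arctan(0.57922) = 30.1°, dipping toward W (azimuth ≈ 278°).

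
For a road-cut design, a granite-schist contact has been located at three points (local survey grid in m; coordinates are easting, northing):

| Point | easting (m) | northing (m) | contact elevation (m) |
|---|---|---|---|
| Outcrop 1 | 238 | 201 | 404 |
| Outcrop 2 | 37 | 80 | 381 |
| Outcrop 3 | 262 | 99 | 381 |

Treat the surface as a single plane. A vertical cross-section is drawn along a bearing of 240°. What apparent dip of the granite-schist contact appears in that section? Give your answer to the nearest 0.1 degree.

5.4°

Two edge vectors: Outcrop 1→Outcrop 2 = (-201, -121, -23), Outcrop 1→Outcrop 3 = (24, -102, -23).
Normal n = (Outcrop 1→Outcrop 2) × (Outcrop 1→Outcrop 3) = (437, -5175, 23406).
So ∂z/∂easting = −n_x/n_z = −0.01867 and ∂z/∂northing = −n_y/n_z = 0.22110.
Unit vector along 240° is (sin 240°, cos 240°) = (-0.8660, -0.5000).
Slope in that direction = a·(-0.8660) + b·(-0.5000) = −0.09438.
Apparent dip = arctan|0.09438| = 5.4° (true dip is 12.5°, so apparent ≤ true as expected).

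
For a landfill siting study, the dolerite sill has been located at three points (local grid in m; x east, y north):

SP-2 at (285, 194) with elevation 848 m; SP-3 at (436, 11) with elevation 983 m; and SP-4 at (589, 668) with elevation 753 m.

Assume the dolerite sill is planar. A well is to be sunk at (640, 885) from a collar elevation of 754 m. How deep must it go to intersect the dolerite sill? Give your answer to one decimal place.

Let the plane be z = a·x + b·y + c.
SP-3−SP-2: 151a − 183b = 135;  SP-4−SP-2: 304a + 474b = −95.
Solving gives a = 0.36637, b = −0.43540.
Then c = 848 − a·285 − b·194 = 828.05.
At (640, 885): z_contact = 234.48 − 385.33 + 828.05 = 677.20 m.
Depth below ground = 754 − 677.20 = 76.8 m.

76.8 m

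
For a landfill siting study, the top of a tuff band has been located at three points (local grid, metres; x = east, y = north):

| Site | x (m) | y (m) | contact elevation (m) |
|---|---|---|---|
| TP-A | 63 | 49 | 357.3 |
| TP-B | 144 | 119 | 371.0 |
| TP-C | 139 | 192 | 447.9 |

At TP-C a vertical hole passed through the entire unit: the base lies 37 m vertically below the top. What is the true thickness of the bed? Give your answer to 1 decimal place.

Two edge vectors: TP-A→TP-B = (81, 70, 13.7), TP-A→TP-C = (76, 143, 90.6).
Normal n = (TP-A→TP-B) × (TP-A→TP-C) = (4382.9, -6297.4, 6263).
So ∂z/∂x = −n_x/n_z = −0.69981 and ∂z/∂y = −n_y/n_z = 1.00549.
|∇z| = √(a²+b²) = 1.22505, so dip δ = arctan(1.22505) = 50.78°.
True thickness = vertical thickness × cos δ = 37 × cos 50.78° = 23.4 m.

23.4 m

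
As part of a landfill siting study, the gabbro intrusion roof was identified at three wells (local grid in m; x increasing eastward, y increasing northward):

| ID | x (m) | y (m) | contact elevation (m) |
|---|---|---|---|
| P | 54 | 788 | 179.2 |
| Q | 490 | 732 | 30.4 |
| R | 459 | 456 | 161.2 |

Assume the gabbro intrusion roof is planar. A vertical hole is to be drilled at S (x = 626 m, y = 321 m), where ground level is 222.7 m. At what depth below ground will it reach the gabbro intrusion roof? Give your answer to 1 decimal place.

69.7 m

Let the plane be z = a·x + b·y + c.
Q−P: 436a − 56b = −148.8;  R−P: 405a − 332b = −18.
Solving gives a = −0.39643, b = −0.42939.
Then c = 179.2 − a·54 − b·788 = 538.96.
At (626, 321): z_contact = −248.17 − 137.83 + 538.96 = 152.96 m.
Depth below ground = 222.7 − 152.96 = 69.7 m.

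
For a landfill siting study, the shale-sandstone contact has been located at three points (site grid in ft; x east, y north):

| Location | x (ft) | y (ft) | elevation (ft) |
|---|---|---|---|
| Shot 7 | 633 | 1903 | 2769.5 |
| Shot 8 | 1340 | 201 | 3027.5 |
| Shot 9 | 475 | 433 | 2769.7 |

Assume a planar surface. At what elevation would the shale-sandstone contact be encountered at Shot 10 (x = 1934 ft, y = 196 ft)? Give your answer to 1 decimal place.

3199.7 ft

Two edge vectors: Shot 7→Shot 8 = (707, -1702, 258), Shot 7→Shot 9 = (-158, -1470, 0.2).
Normal n = (Shot 7→Shot 8) × (Shot 7→Shot 9) = (378919.6, -40905.4, -1308206).
So ∂z/∂x = −n_x/n_z = 0.289648 and ∂z/∂y = −n_y/n_z = −0.031268.
Intercept c from Shot 7: 2769.5 − 183.35 + 59.50 = 2645.66.
At (1934, 196): z = 560.2 − 6.1 + 2645.66 = 3199.7 ft.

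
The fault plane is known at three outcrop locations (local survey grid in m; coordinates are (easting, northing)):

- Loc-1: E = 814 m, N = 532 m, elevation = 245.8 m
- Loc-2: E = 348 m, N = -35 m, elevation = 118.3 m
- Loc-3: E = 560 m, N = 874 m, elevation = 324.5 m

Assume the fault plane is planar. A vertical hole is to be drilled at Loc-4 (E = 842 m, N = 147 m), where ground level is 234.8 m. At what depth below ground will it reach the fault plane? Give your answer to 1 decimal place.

Let the plane be z = a·E + b·N + c.
Loc-2−Loc-1: −466a − 567b = −127.5;  Loc-3−Loc-1: −254a + 342b = 78.7.
Solving gives a = −0.00336, b = 0.22763.
Then c = 245.8 − a·814 − b·532 = 127.43.
At (842, 147): z_contact = −2.82 + 33.46 + 127.43 = 158.07 m.
Depth below ground = 234.8 − 158.07 = 76.7 m.

76.7 m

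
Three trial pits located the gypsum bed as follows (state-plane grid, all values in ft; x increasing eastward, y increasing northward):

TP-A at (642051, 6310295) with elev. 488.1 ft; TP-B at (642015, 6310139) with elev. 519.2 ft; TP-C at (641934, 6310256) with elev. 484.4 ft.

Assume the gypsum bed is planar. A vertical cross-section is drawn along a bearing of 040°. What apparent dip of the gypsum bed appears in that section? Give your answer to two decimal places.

Two edge vectors: TP-A→TP-B = (-36, -156, 31.1), TP-A→TP-C = (-117, -39, -3.7).
Normal n = (TP-A→TP-B) × (TP-A→TP-C) = (1790.1, -3771.9, -16848).
So ∂z/∂x = −n_x/n_z = 0.10625 and ∂z/∂y = −n_y/n_z = −0.22388.
Unit vector along 040° is (sin 40°, cos 40°) = (0.6428, 0.7660).
Slope in that direction = a·(0.6428) + b·(0.7660) = −0.10320.
Apparent dip = arctan|0.10320| = 5.89° (true dip is 13.9°, so apparent ≤ true as expected).

5.89°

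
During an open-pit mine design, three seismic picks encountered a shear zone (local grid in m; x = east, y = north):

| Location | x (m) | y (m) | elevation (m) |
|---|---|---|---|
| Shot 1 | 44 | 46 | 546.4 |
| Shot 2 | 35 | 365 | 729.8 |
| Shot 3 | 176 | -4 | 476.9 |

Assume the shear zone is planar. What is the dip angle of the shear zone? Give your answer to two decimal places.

32.88°

Let the plane be z = a·x + b·y + c.
Shot 2−Shot 1: −9a + 319b = 183.4;  Shot 3−Shot 1: 132a − 50b = −69.5.
Solving gives a = −0.31208, b = 0.56612.
Gradient magnitude |∇z| = √(a² + b²) = √(0.09739 + 0.32049) = 0.64644.
True dip = arctan(0.64644) = 32.88°, dipping toward SSE (azimuth ≈ 151°).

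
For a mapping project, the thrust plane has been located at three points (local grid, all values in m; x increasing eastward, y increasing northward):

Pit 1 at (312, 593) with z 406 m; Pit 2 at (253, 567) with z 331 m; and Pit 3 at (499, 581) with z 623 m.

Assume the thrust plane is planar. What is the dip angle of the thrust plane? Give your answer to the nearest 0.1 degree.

50.1°

Let the plane be z = a·x + b·y + c.
Pit 2−Pit 1: −59a − 26b = −75;  Pit 3−Pit 1: 187a − 12b = 217.
Solving gives a = 1.17451, b = 0.21939.
Gradient magnitude |∇z| = √(a² + b²) = √(1.37947 + 0.04813) = 1.19482.
True dip = arctan(1.19482) = 50.1°, dipping toward W (azimuth ≈ 259°).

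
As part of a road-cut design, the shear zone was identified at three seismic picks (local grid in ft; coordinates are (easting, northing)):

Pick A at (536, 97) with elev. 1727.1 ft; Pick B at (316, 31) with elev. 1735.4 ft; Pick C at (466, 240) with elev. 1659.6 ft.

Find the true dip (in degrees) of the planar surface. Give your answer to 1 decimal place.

Let the plane be z = a·E + b·N + c.
Pick B−Pick A: −220a − 66b = 8.3;  Pick C−Pick A: −70a + 143b = −67.5.
Solving gives a = 0.09058, b = −0.42769.
Gradient magnitude |∇z| = √(a² + b²) = √(0.00820 + 0.18292) = 0.43718.
True dip = arctan(0.43718) = 23.6°, dipping toward NNW (azimuth ≈ 348°).

23.6°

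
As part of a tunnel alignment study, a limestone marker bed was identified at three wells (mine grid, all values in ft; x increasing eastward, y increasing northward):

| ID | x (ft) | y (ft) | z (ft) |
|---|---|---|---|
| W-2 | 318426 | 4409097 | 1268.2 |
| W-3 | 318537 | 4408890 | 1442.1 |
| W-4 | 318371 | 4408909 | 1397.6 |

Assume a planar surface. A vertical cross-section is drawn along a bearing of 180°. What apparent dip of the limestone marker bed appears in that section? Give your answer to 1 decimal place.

Let the plane be z = a·x + b·y + c.
W-3−W-2: 111a − 207b = 173.9;  W-4−W-2: −55a − 188b = 129.4.
Solving gives a = 0.18316, b = −0.74188.
Unit vector along 180° is (sin 180°, cos 180°) = (0.0000, -1.0000).
Slope in that direction = a·(0.0000) + b·(-1.0000) = 0.74188.
Apparent dip = arctan|0.74188| = 36.6° (true dip is 37.4°, so apparent ≤ true as expected).

36.6°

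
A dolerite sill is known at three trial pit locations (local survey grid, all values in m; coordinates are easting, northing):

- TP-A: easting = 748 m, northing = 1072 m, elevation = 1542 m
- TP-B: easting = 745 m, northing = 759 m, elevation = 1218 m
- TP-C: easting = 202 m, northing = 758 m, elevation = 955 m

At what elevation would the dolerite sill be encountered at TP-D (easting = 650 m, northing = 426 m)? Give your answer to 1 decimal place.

829.0 m

Let the plane be z = a·easting + b·northing + c.
TP-B−TP-A: −3a − 313b = −324;  TP-C−TP-A: −546a − 314b = −587.
Solving gives a = 0.482448, b = 1.030520.
Then c = 1542 − a·748 − b·1072 = 76.41.
At (650, 426): z = 313.6 + 439.0 + 76.41 = 829.0 m.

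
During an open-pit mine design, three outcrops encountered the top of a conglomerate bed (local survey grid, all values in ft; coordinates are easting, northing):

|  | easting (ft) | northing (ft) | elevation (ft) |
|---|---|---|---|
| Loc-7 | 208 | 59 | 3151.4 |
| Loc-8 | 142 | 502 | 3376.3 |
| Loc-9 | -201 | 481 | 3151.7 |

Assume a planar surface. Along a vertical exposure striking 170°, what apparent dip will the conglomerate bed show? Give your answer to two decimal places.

25.80°

Let the plane be z = a·easting + b·northing + c.
Loc-8−Loc-7: −66a + 443b = 224.9;  Loc-9−Loc-7: −409a + 422b = 0.3.
Solving gives a = 0.61809, b = 0.59976.
Unit vector along 170° is (sin 170°, cos 170°) = (0.1736, -0.9848).
Slope in that direction = a·(0.1736) + b·(-0.9848) = −0.48332.
Apparent dip = arctan|0.48332| = 25.80° (true dip is 40.7°, so apparent ≤ true as expected).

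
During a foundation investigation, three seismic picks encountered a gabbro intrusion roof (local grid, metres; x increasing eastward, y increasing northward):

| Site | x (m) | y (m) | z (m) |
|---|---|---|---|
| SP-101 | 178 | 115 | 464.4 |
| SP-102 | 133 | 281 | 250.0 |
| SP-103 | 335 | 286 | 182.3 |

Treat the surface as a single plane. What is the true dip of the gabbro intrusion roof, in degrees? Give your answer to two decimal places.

54.58°

Two edge vectors: SP-101→SP-102 = (-45, 166, -214.4), SP-101→SP-103 = (157, 171, -282.1).
Normal n = (SP-101→SP-102) × (SP-101→SP-103) = (-10166.2, -46355.3, -33757).
So ∂z/∂x = −n_x/n_z = −0.30116 and ∂z/∂y = −n_y/n_z = −1.37321.
Gradient magnitude |∇z| = √(a² + b²) = √(0.09070 + 1.88569) = 1.40584.
True dip = arctan(1.40584) = 54.58°, dipping toward NNE (azimuth ≈ 012°).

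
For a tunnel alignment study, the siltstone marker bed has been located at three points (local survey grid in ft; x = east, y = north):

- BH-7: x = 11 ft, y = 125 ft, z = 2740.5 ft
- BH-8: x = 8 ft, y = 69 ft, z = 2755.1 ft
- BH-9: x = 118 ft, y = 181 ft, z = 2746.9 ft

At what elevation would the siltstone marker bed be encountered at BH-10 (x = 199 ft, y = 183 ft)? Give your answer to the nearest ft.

Let the plane be z = a·x + b·y + c.
BH-8−BH-7: −3a − 56b = 14.6;  BH-9−BH-7: 107a + 56b = 6.4.
Solving gives a = 0.20192, b = −0.27153.
Then c = 2740.5 − a·11 − b·125 = 2772.22.
At (199, 183): z = 40.2 − 49.7 + 2772.22 = 2762.7 ft.

2763 ft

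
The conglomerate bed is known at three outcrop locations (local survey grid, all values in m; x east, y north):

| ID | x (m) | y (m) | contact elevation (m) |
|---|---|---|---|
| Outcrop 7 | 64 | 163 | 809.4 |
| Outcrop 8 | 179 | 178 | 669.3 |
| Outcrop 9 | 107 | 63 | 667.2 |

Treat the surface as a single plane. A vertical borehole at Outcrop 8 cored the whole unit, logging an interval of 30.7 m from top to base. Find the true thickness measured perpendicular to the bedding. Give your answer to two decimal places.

16.43 m

Two edge vectors: Outcrop 7→Outcrop 8 = (115, 15, -140.1), Outcrop 7→Outcrop 9 = (43, -100, -142.2).
Normal n = (Outcrop 7→Outcrop 8) × (Outcrop 7→Outcrop 9) = (-16143, 10328.7, -12145).
So ∂z/∂x = −n_x/n_z = −1.32919 and ∂z/∂y = −n_y/n_z = 0.85045.
|∇z| = √(a²+b²) = 1.57798, so dip δ = arctan(1.57798) = 57.64°.
True thickness = vertical thickness × cos δ = 30.7 × cos 57.64° = 16.43 m.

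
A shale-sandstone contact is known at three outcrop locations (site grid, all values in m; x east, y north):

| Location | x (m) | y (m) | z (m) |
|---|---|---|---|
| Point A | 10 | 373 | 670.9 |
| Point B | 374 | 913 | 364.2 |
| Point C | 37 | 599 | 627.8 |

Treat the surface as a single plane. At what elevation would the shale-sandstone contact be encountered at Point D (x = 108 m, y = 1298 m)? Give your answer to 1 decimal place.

Let the plane be z = a·x + b·y + c.
Point B−Point A: 364a + 540b = −306.7;  Point C−Point A: 27a + 226b = −43.1.
Solving gives a = −0.680223, b = −0.109442.
Then c = 670.9 − a·10 − b·373 = 718.52.
At (108, 1298): z = −73.5 − 142.1 + 718.52 = 503.0 m.

503.0 m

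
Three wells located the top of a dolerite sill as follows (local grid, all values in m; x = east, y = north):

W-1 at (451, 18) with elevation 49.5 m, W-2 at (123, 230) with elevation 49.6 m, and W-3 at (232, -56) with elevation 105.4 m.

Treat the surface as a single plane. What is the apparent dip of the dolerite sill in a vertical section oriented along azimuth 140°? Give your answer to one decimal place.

Let the plane be z = a·x + b·y + c.
W-2−W-1: −328a + 212b = 0.1;  W-3−W-1: −219a − 74b = 55.9.
Solving gives a = −0.16773, b = −0.25903.
Unit vector along 140° is (sin 140°, cos 140°) = (0.6428, -0.7660).
Slope in that direction = a·(0.6428) + b·(-0.7660) = 0.09062.
Apparent dip = arctan|0.09062| = 5.2° (true dip is 17.1°, so apparent ≤ true as expected).

5.2°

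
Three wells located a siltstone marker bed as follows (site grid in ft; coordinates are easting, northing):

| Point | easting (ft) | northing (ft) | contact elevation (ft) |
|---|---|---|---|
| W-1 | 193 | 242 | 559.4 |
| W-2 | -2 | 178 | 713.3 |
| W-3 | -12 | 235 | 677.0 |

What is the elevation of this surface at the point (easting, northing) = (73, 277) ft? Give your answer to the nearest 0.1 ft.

599.6 ft

Let the plane be z = a·easting + b·northing + c.
W-2−W-1: −195a − 64b = 153.9;  W-3−W-1: −205a − 7b = 117.6.
Solving gives a = −0.54863, b = −0.73309.
Then c = 559.4 − a·193 − b·242 = 842.69.
At (73, 277): z = −40.0 − 203.1 + 842.69 = 599.6 ft.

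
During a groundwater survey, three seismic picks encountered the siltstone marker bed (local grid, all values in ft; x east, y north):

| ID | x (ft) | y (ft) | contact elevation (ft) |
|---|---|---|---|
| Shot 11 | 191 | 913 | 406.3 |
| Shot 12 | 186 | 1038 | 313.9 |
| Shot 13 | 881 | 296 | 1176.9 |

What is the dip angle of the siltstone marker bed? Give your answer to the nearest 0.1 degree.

Let the plane be z = a·x + b·y + c.
Shot 12−Shot 11: −5a + 125b = −92.4;  Shot 13−Shot 11: 690a − 617b = 770.6.
Solving gives a = 0.47273, b = −0.72029.
Gradient magnitude |∇z| = √(a² + b²) = √(0.22347 + 0.51882) = 0.86156.
True dip = arctan(0.86156) = 40.7°, dipping toward NNW (azimuth ≈ 327°).

40.7°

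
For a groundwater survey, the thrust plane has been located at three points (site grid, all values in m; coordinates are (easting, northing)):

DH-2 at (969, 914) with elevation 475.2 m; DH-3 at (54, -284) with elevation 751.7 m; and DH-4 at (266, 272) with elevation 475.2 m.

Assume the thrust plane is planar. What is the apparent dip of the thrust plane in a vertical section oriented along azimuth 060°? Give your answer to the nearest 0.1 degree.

Let the plane be z = a·E + b·N + c.
DH-3−DH-2: −915a − 1198b = 276.5;  DH-4−DH-2: −703a − 642b = 0.
Solving gives a = 0.69677, b = −0.76298.
Unit vector along 060° is (sin 60°, cos 60°) = (0.8660, 0.5000).
Slope in that direction = a·(0.8660) + b·(0.5000) = 0.22193.
Apparent dip = arctan|0.22193| = 12.5° (true dip is 45.9°, so apparent ≤ true as expected).

12.5°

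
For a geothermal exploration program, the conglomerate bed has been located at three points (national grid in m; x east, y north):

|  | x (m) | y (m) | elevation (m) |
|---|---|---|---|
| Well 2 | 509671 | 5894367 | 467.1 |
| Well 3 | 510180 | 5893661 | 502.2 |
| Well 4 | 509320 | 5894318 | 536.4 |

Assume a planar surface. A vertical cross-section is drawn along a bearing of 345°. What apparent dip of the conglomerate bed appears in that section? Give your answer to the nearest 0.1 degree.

Two edge vectors: Well 2→Well 3 = (509, -706, 35.1), Well 2→Well 4 = (-351, -49, 69.3).
Normal n = (Well 2→Well 3) × (Well 2→Well 4) = (-47205.9, -47593.8, -272747).
So ∂z/∂x = −n_x/n_z = −0.17308 and ∂z/∂y = −n_y/n_z = −0.17450.
Unit vector along 345° is (sin 345°, cos 345°) = (-0.2588, 0.9659).
Slope in that direction = a·(-0.2588) + b·(0.9659) = −0.12376.
Apparent dip = arctan|0.12376| = 7.1° (true dip is 13.8°, so apparent ≤ true as expected).

7.1°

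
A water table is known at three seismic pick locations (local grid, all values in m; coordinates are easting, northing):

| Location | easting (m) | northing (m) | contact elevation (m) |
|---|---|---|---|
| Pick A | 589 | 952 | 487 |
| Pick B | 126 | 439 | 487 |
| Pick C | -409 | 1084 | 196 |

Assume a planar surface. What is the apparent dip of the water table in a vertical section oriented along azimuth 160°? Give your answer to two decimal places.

17.22°

Two edge vectors: Pick A→Pick B = (-463, -513, 0), Pick A→Pick C = (-998, 132, -291).
Normal n = (Pick A→Pick B) × (Pick A→Pick C) = (149283, -134733, -573090).
So ∂z/∂easting = −n_x/n_z = 0.26049 and ∂z/∂northing = −n_y/n_z = −0.23510.
Unit vector along 160° is (sin 160°, cos 160°) = (0.3420, -0.9397).
Slope in that direction = a·(0.3420) + b·(-0.9397) = 0.31001.
Apparent dip = arctan|0.31001| = 17.22° (true dip is 19.3°, so apparent ≤ true as expected).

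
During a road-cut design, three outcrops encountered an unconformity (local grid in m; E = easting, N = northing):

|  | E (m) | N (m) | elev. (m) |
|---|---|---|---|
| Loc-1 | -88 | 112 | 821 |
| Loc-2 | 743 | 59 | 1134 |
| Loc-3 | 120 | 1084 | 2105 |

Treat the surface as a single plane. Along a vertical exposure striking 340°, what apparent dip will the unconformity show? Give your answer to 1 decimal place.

44.8°

Two edge vectors: Loc-1→Loc-2 = (831, -53, 313), Loc-1→Loc-3 = (208, 972, 1284).
Normal n = (Loc-1→Loc-2) × (Loc-1→Loc-3) = (-372288, -1001900, 818756).
So ∂z/∂E = −n_x/n_z = 0.45470 and ∂z/∂N = −n_y/n_z = 1.22369.
Unit vector along 340° is (sin 340°, cos 340°) = (-0.3420, 0.9397).
Slope in that direction = a·(-0.3420) + b·(0.9397) = 0.99437.
Apparent dip = arctan|0.99437| = 44.8° (true dip is 52.5°, so apparent ≤ true as expected).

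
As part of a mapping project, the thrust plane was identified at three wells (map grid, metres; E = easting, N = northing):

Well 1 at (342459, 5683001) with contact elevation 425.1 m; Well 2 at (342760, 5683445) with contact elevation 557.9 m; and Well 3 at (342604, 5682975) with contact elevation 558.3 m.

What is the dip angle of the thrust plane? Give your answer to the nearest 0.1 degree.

42.4°

Two edge vectors: Well 1→Well 2 = (301, 444, 132.8), Well 1→Well 3 = (145, -26, 133.2).
Normal n = (Well 1→Well 2) × (Well 1→Well 3) = (62593.6, -20837.2, -72206).
So ∂z/∂E = −n_x/n_z = 0.86688 and ∂z/∂N = −n_y/n_z = −0.28858.
Gradient magnitude |∇z| = √(a² + b²) = √(0.75147 + 0.08328) = 0.91365.
True dip = arctan(0.91365) = 42.4°, dipping toward WNW (azimuth ≈ 288°).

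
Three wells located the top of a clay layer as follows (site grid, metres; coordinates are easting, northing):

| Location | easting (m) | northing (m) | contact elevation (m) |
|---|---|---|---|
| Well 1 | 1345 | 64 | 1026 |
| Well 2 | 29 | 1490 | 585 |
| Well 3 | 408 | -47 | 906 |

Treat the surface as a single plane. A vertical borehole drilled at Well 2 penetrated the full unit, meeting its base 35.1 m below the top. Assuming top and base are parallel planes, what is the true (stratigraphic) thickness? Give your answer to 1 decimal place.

34.2 m

Two edge vectors: Well 1→Well 2 = (-1316, 1426, -441), Well 1→Well 3 = (-937, -111, -120).
Normal n = (Well 1→Well 2) × (Well 1→Well 3) = (-220071, 255297, 1482238).
So ∂z/∂easting = −n_x/n_z = 0.14847 and ∂z/∂northing = −n_y/n_z = −0.17224.
|∇z| = √(a²+b²) = 0.22740, so dip δ = arctan(0.22740) = 12.81°.
True thickness = vertical thickness × cos δ = 35.1 × cos 12.81° = 34.2 m.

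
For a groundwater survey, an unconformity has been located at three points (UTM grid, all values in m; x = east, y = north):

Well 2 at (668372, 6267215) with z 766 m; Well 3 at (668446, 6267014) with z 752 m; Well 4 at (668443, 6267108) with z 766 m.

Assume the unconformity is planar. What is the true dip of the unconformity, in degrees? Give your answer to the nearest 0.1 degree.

15.8°

Two edge vectors: Well 2→Well 3 = (74, -201, -14), Well 2→Well 4 = (71, -107, 0).
Normal n = (Well 2→Well 3) × (Well 2→Well 4) = (-1498, -994, 6353).
So ∂z/∂x = −n_x/n_z = 0.23579 and ∂z/∂y = −n_y/n_z = 0.15646.
Gradient magnitude |∇z| = √(a² + b²) = √(0.05560 + 0.02448) = 0.28298.
True dip = arctan(0.28298) = 15.8°, dipping toward WSW (azimuth ≈ 236°).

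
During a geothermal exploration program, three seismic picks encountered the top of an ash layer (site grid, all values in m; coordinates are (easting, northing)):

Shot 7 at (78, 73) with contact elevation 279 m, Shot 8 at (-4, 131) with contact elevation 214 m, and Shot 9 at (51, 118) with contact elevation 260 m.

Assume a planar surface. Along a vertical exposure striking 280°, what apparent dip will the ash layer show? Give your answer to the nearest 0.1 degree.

39.7°

Two edge vectors: Shot 7→Shot 8 = (-82, 58, -65), Shot 7→Shot 9 = (-27, 45, -19).
Normal n = (Shot 7→Shot 8) × (Shot 7→Shot 9) = (1823, 197, -2124).
So ∂z/∂E = −n_x/n_z = 0.85829 and ∂z/∂N = −n_y/n_z = 0.09275.
Unit vector along 280° is (sin 280°, cos 280°) = (-0.9848, 0.1736).
Slope in that direction = a·(-0.9848) + b·(0.1736) = −0.82914.
Apparent dip = arctan|0.82914| = 39.7° (true dip is 40.8°, so apparent ≤ true as expected).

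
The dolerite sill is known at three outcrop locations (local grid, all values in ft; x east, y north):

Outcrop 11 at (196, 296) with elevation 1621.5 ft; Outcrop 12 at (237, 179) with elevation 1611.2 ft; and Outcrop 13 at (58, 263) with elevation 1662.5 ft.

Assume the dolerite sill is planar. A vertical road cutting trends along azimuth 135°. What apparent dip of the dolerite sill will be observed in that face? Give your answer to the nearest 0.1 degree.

Two edge vectors: Outcrop 11→Outcrop 12 = (41, -117, -10.3), Outcrop 11→Outcrop 13 = (-138, -33, 41).
Normal n = (Outcrop 11→Outcrop 12) × (Outcrop 11→Outcrop 13) = (-5136.9, -259.6, -17499).
So ∂z/∂x = −n_x/n_z = −0.29355 and ∂z/∂y = −n_y/n_z = −0.01484.
Unit vector along 135° is (sin 135°, cos 135°) = (0.7071, -0.7071).
Slope in that direction = a·(0.7071) + b·(-0.7071) = −0.19708.
Apparent dip = arctan|0.19708| = 11.1° (true dip is 16.4°, so apparent ≤ true as expected).

11.1°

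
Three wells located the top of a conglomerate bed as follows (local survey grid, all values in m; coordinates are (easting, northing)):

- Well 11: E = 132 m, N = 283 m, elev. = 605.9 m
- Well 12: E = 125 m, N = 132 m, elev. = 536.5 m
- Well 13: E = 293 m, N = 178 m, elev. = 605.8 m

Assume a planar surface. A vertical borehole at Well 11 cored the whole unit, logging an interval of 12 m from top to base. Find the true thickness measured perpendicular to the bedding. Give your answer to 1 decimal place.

10.6 m

Two edge vectors: Well 11→Well 12 = (-7, -151, -69.4), Well 11→Well 13 = (161, -105, -0.1).
Normal n = (Well 11→Well 12) × (Well 11→Well 13) = (-7271.9, -11174.1, 25046).
So ∂z/∂E = −n_x/n_z = 0.29034 and ∂z/∂N = −n_y/n_z = 0.44614.
|∇z| = √(a²+b²) = 0.53230, so dip δ = arctan(0.53230) = 28.03°.
True thickness = vertical thickness × cos δ = 12 × cos 28.03° = 10.6 m.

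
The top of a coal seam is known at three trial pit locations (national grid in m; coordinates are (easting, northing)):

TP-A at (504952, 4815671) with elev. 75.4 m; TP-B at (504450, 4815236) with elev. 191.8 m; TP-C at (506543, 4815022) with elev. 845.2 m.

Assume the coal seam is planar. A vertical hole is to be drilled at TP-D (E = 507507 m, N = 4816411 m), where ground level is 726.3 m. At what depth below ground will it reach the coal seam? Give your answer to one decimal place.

Two edge vectors: TP-A→TP-B = (-502, -435, 116.4), TP-A→TP-C = (1591, -649, 769.8).
Normal n = (TP-A→TP-B) × (TP-A→TP-C) = (-259319.4, 571632, 1017883).
So ∂z/∂E = −n_x/n_z = 0.254763465 and ∂z/∂N = −n_y/n_z = −0.561589102.
Intercept c from TP-A: 75.4 − 128643.32 + 2704428.35 = 2575860.43.
At (507507, 4816411): z_contact = 129294.24 − 2704843.93 + 2575860.43 = 310.74 m.
Depth below ground = 726.3 − 310.74 = 415.6 m.

415.6 m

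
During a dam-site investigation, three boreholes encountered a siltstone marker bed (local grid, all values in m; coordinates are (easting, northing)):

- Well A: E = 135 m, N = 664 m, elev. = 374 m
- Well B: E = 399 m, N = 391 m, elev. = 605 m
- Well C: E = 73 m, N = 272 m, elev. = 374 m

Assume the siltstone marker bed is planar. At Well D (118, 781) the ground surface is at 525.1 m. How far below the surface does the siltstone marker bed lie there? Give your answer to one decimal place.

177.8 m

Let the plane be z = a·E + b·N + c.
Well B−Well A: 264a − 273b = 231;  Well C−Well A: −62a − 392b = 0.
Solving gives a = 0.75201, b = −0.11894.
Then c = 374 − a·135 − b·664 = 351.46.
At (118, 781): z_contact = 88.74 − 92.89 + 351.46 = 347.30 m.
Depth below ground = 525.1 − 347.30 = 177.8 m.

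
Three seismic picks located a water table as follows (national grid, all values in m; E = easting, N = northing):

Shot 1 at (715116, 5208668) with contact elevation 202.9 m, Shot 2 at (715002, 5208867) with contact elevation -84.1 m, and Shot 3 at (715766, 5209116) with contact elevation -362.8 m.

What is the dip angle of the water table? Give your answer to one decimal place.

Let the plane be z = a·E + b·N + c.
Shot 2−Shot 1: −114a + 199b = −287;  Shot 3−Shot 1: 650a + 448b = −565.7.
Solving gives a = 0.08869, b = −1.39140.
Gradient magnitude |∇z| = √(a² + b²) = √(0.00787 + 1.93600) = 1.39423.
True dip = arctan(1.39423) = 54.4°, dipping toward N (azimuth ≈ 356°).

54.4°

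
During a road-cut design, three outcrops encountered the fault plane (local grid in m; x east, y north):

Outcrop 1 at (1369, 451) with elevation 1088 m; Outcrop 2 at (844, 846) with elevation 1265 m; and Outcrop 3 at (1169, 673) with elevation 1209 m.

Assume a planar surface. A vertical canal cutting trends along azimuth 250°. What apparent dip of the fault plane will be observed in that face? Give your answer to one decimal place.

Let the plane be z = a·x + b·y + c.
Outcrop 2−Outcrop 1: −525a + 395b = 177;  Outcrop 3−Outcrop 1: −200a + 222b = 121.
Solving gives a = 0.22639, b = 0.74900.
Unit vector along 250° is (sin 250°, cos 250°) = (-0.9397, -0.3420).
Slope in that direction = a·(-0.9397) + b·(-0.3420) = −0.46891.
Apparent dip = arctan|0.46891| = 25.1° (true dip is 38.0°, so apparent ≤ true as expected).

25.1°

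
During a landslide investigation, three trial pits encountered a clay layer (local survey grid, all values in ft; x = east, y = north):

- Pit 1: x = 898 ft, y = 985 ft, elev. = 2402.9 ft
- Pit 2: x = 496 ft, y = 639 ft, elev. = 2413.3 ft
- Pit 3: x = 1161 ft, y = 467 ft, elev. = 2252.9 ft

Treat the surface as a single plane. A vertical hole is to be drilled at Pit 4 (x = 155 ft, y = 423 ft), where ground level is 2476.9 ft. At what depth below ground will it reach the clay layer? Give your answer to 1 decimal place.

Let the plane be z = a·x + b·y + c.
Pit 2−Pit 1: −402a − 346b = 10.4;  Pit 3−Pit 1: 263a − 518b = −150.
Solving gives a = −0.191446, b = 0.192374.
Then c = 2402.9 − a·898 − b·985 = 2385.33.
At (155, 423): z_contact = −29.67 + 81.37 + 2385.33 = 2437.03 ft.
Depth below ground = 2476.9 − 2437.03 = 39.9 ft.

39.9 ft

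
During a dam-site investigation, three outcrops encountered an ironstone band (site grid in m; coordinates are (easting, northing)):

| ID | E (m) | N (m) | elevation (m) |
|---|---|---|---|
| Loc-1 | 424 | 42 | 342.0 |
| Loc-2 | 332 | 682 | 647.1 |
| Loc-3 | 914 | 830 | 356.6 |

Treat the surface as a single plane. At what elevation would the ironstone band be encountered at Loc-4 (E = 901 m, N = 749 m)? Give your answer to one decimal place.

Let the plane be z = a·E + b·N + c.
Loc-2−Loc-1: −92a + 640b = 305.1;  Loc-3−Loc-1: 490a + 788b = 14.6.
Solving gives a = −0.59849, b = 0.39069.
Then c = 342 − a·424 − b·42 = 579.35.
At (901, 749): z = −539.2 + 292.6 + 579.35 = 332.7 m.

332.7 m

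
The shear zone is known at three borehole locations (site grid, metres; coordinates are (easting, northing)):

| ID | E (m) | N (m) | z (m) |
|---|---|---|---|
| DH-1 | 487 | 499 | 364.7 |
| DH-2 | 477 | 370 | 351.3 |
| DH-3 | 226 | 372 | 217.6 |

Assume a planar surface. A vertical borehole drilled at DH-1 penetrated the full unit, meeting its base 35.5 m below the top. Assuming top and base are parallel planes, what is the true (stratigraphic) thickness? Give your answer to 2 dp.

Two edge vectors: DH-1→DH-2 = (-10, -129, -13.4), DH-1→DH-3 = (-261, -127, -147.1).
Normal n = (DH-1→DH-2) × (DH-1→DH-3) = (17274.1, 2026.4, -32399).
So ∂z/∂E = −n_x/n_z = 0.53317 and ∂z/∂N = −n_y/n_z = 0.06255.
|∇z| = √(a²+b²) = 0.53682, so dip δ = arctan(0.53682) = 28.23°.
True thickness = vertical thickness × cos δ = 35.5 × cos 28.23° = 31.28 m.

31.28 m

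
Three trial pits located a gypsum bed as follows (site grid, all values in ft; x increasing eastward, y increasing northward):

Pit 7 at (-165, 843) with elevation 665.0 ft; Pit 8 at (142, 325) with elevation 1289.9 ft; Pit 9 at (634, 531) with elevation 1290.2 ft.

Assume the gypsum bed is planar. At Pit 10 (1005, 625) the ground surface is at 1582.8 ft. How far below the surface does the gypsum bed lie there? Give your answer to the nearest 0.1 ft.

233.1 ft

Let the plane be z = a·x + b·y + c.
Pit 8−Pit 7: 307a − 518b = 624.9;  Pit 9−Pit 7: 799a − 312b = 625.2.
Solving gives a = 0.405173, b = −0.966239.
Then c = 665 − a·-165 − b·843 = 1546.39.
At (1005, 625): z_contact = 407.20 − 603.90 + 1546.39 = 1349.69 ft.
Depth below ground = 1582.8 − 1349.69 = 233.1 ft.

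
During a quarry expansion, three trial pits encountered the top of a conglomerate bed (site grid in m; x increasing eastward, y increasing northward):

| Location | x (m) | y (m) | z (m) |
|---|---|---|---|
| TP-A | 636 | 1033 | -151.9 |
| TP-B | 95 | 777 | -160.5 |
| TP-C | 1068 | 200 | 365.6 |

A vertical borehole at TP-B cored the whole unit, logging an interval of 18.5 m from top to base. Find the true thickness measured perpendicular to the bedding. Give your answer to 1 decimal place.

Let the plane be z = a·x + b·y + c.
TP-B−TP-A: −541a − 256b = −8.6;  TP-C−TP-A: 432a − 833b = 517.5.
Solving gives a = 0.24881, b = −0.49221.
|∇z| = √(a²+b²) = 0.55153, so dip δ = arctan(0.55153) = 28.88°.
True thickness = vertical thickness × cos δ = 18.5 × cos 28.88° = 16.2 m.

16.2 m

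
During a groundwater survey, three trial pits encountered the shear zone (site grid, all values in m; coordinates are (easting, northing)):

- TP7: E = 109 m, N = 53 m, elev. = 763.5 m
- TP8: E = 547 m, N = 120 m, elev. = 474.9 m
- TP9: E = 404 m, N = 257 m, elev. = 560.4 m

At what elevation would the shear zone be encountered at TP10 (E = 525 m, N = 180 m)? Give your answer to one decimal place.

Let the plane be z = a·E + b·N + c.
TP8−TP7: 438a + 67b = −288.6;  TP9−TP7: 295a + 204b = −203.1.
Solving gives a = −0.65051, b = −0.05491.
Then c = 763.5 − a·109 − b·53 = 837.32.
At (525, 180): z = −341.5 − 9.9 + 837.32 = 485.9 m.

485.9 m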